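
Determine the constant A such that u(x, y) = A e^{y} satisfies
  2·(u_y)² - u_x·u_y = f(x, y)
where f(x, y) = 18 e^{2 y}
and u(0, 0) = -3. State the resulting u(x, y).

Substitute the ansatz u = A e^{y} into the left-hand side.
Derivatives of the ansatz:
  u_y = A e^{y}
  u_x = 0
Term by term:
  2·(u_y)² = 2 A^{2} e^{2 y}
  -u_x·u_y = 0
So the left-hand side equals
  2 A^{2} e^{2 y}
This must equal f(x, y) = 18 e^{2 y} identically.
Matching coefficients of the independent functions:
  [e^{2 y}]:  2 A^{2} = 18
These equations allow (A) = (-3) or (3).
Impose the point condition(s):
  u(0, 0) = -3  ⟹  A = -3
Only A = -3 satisfies everything.
Hence u(x, y) = - 3 e^{y}.

Answer: u(x, y) = - 3 e^{y}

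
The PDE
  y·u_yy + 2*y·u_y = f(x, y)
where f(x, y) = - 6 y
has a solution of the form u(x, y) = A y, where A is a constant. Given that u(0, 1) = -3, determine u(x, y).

Substitute the ansatz u = A y into the left-hand side.
Derivatives of the ansatz:
  u_yy = 0
  u_y = A
Term by term:
  y·u_yy = 0
  2*y·u_y = 2 A y
So the left-hand side equals
  2 A y
This must equal f(x, y) = - 6 y identically.
Matching coefficients of the independent functions:
  [y]:  2 A = -6
Solving: A = -3.
Check against the point condition:
  u(0, 1) = -3  ⟹  A = -3  ✓
Hence u(x, y) = - 3 y.

Answer: u(x, y) = - 3 y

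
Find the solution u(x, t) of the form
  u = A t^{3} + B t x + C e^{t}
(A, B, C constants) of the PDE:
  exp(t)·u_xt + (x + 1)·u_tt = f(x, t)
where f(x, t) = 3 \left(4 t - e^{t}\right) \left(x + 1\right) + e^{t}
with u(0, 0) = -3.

Substitute the ansatz u = A t^{3} + B t x + C e^{t} into the left-hand side.
Derivatives of the ansatz:
  u_xt = B
  u_tt = 6 A t + C e^{t}
Term by term:
  exp(t)·u_xt = B e^{t}
  (x + 1)·u_tt = 6 A t x + 6 A t + C x e^{t} + C e^{t}
So the left-hand side equals
  6 A t x + 6 A t + B e^{t} + C x e^{t} + C e^{t}
This must equal f(x, t) identically; expanded, f = 12 t x + 12 t - 3 x e^{t} - 2 e^{t}.
Matching coefficients of the independent functions:
  [t, t x]:  6 A = 12
  [x e^{t}]:  C = -3
  [e^{t}]:  B + C = -2
Solving: A = 2, B = 1, C = -3.
Check against the point condition:
  u(0, 0) = -3  ⟹  C = -3  ✓
Hence u(x, t) = 2 t^{3} + t x - 3 e^{t}.

Answer: u(x, t) = 2 t^{3} + t x - 3 e^{t}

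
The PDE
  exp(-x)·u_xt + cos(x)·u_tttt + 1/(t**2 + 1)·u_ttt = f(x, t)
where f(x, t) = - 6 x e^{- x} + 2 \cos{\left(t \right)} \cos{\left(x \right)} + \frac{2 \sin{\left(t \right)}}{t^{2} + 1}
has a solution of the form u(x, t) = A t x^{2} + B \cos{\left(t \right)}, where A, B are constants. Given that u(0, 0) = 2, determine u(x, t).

Substitute the ansatz u = A t x^{2} + B \cos{\left(t \right)} into the left-hand side.
Derivatives of the ansatz:
  u_xt = 2 A x
  u_tttt = B \cos{\left(t \right)}
  u_ttt = B \sin{\left(t \right)}
Term by term:
  exp(-x)·u_xt = 2 A x e^{- x}
  cos(x)·u_tttt = B \cos{\left(t \right)} \cos{\left(x \right)}
  1/(t**2 + 1)·u_ttt = \frac{B \sin{\left(t \right)}}{t^{2} + 1}
So the left-hand side equals
  2 A x e^{- x} + B \cos{\left(t \right)} \cos{\left(x \right)} + \frac{B \sin{\left(t \right)}}{t^{2} + 1}
This must equal f(x, t) = - 6 x e^{- x} + 2 \cos{\left(t \right)} \cos{\left(x \right)} + \frac{2 \sin{\left(t \right)}}{t^{2} + 1} identically.
Matching coefficients of the independent functions:
  [x e^{- x}]:  2 A = -6
  [\frac{\sin{\left(t \right)}}{t^{2} + 1}, \cos{\left(t \right)} \cos{\left(x \right)}]:  B = 2
Solving: A = -3, B = 2.
Check against the point condition:
  u(0, 0) = 2  ⟹  B = 2  ✓
Hence u(x, t) = - 3 t x^{2} + 2 \cos{\left(t \right)}.

Answer: u(x, t) = - 3 t x^{2} + 2 \cos{\left(t \right)}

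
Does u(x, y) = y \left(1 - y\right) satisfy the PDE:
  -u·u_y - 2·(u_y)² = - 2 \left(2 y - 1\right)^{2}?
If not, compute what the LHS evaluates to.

Evaluate each term of the left-hand side for u = y \left(1 - y\right).
Derivatives:
  u_y = 1 - 2 y
Terms:
  -u·u_y = - y \left(y - 1\right) \left(2 y - 1\right)
  -2·(u_y)² = - 2 \left(2 y - 1\right)^{2}
Sum: LHS = \left(2 y - 1\right) \left(- y \left(y - 1\right) - 4 y + 2\right)
Given right-hand side: - 2 \left(2 y - 1\right)^{2}. Difference LHS − RHS = - y \left(y - 1\right) \left(2 y - 1\right) ≠ 0, so u is not a solution.

Answer: No, the LHS evaluates to \left(2 y - 1\right) \left(- y \left(y - 1\right) - 4 y + 2\right)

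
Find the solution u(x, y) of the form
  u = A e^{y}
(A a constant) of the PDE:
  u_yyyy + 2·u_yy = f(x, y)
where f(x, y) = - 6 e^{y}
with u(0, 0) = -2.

Substitute the ansatz u = A e^{y} into the left-hand side.
Derivatives of the ansatz:
  u_yyyy = A e^{y}
  u_yy = A e^{y}
Term by term:
  u_yyyy = A e^{y}
  2·u_yy = 2 A e^{y}
So the left-hand side equals
  3 A e^{y}
This must equal f(x, y) = - 6 e^{y} identically.
Matching coefficients of the independent functions:
  [e^{y}]:  3 A = -6
Solving: A = -2.
Check against the point condition:
  u(0, 0) = -2  ⟹  A = -2  ✓
Hence u(x, y) = - 2 e^{y}.

Answer: u(x, y) = - 2 e^{y}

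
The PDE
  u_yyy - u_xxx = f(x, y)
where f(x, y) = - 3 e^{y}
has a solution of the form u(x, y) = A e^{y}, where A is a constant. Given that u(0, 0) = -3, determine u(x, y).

Substitute the ansatz u = A e^{y} into the left-hand side.
Derivatives of the ansatz:
  u_yyy = A e^{y}
  u_xxx = 0
Term by term:
  u_yyy = A e^{y}
  -u_xxx = 0
So the left-hand side equals
  A e^{y}
This must equal f(x, y) = - 3 e^{y} identically.
Matching coefficients of the independent functions:
  [e^{y}]:  A = -3
Solving: A = -3.
Check against the point condition:
  u(0, 0) = -3  ⟹  A = -3  ✓
Hence u(x, y) = - 3 e^{y}.

Answer: u(x, y) = - 3 e^{y}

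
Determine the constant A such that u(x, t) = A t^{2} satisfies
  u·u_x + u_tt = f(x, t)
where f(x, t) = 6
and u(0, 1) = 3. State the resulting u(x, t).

Substitute the ansatz u = A t^{2} into the left-hand side.
Derivatives of the ansatz:
  u_x = 0
  u_tt = 2 A
Term by term:
  u·u_x = 0
  u_tt = 2 A
So the left-hand side equals
  2 A
This must equal f(x, t) = 6 identically.
Matching coefficients of the independent functions:
  [constant term]:  2 A = 6
Solving: A = 3.
Check against the point condition:
  u(0, 1) = 3  ⟹  A = 3  ✓
Hence u(x, t) = 3 t^{2}.

Answer: u(x, t) = 3 t^{2}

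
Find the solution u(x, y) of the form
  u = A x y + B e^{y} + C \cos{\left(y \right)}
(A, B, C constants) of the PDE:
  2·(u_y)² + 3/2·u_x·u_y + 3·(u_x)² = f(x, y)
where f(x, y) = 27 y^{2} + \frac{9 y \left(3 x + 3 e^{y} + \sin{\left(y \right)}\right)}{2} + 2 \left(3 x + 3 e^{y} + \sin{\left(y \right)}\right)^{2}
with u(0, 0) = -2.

Substitute the ansatz u = A x y + B e^{y} + C \cos{\left(y \right)} into the left-hand side.
Derivatives of the ansatz:
  u_y = A x + B e^{y} - C \sin{\left(y \right)}
  u_x = A y
Term by term:
  2·(u_y)² = 2 A^{2} x^{2} + 4 A B x e^{y} - 4 A C x \sin{\left(y \right)} + 2 B^{2} e^{2 y} - 4 B C e^{y} \sin{\left(y \right)} + 2 C^{2} \sin^{2}{\left(y \right)}
  3/2·u_x·u_y = \frac{3 A^{2} x y}{2} + \frac{3 A B y e^{y}}{2} - \frac{3 A C y \sin{\left(y \right)}}{2}
  3·(u_x)² = 3 A^{2} y^{2}
So the left-hand side equals
  2 A^{2} x^{2} + \frac{3 A^{2} x y}{2} + 3 A^{2} y^{2} + 4 A B x e^{y} + \frac{3 A B y e^{y}}{2} - 4 A C x \sin{\left(y \right)} - \frac{3 A C y \sin{\left(y \right)}}{2} + 2 B^{2} e^{2 y} - 4 B C e^{y} \sin{\left(y \right)} + 2 C^{2} \sin^{2}{\left(y \right)}
This must equal f(x, y) identically; expanded, f = 18 x^{2} + \frac{27 x y}{2} + 36 x e^{y} + 12 x \sin{\left(y \right)} + 27 y^{2} + \frac{27 y e^{y}}{2} + \frac{9 y \sin{\left(y \right)}}{2} + 18 e^{2 y} + 12 e^{y} \sin{\left(y \right)} + 2 \sin^{2}{\left(y \right)}.
Matching coefficients of the independent functions:
  [x^{2}]:  2 A^{2} = 18
  [y^{2}]:  3 A^{2} = 27
  [x y]:  \frac{3 A^{2}}{2} = \frac{27}{2}
  [x e^{y}]:  4 A B = 36
  [x \sin{\left(y \right)}]:  - 4 A C = 12
  [y e^{y}]:  \frac{3 A B}{2} = \frac{27}{2}
  [y \sin{\left(y \right)}]:  - \frac{3 A C}{2} = \frac{9}{2}
  [e^{y} \sin{\left(y \right)}]:  - 4 B C = 12
  [e^{2 y}]:  2 B^{2} = 18
  [\sin^{2}{\left(y \right)}]:  2 C^{2} = 2
These equations allow (A, B, C) = (-3, -3, 1) or (3, 3, -1).
Impose the point condition(s):
  u(0, 0) = -2  ⟹  B + C = -2
Only A = -3, B = -3, C = 1 satisfies everything.
Hence u(x, y) = - 3 x y - 3 e^{y} + \cos{\left(y \right)}.

Answer: u(x, y) = - 3 x y - 3 e^{y} + \cos{\left(y \right)}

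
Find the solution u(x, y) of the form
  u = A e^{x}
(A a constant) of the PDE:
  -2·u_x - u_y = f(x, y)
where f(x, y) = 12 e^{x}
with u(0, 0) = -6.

Substitute the ansatz u = A e^{x} into the left-hand side.
Derivatives of the ansatz:
  u_x = A e^{x}
  u_y = 0
Term by term:
  -2·u_x = - 2 A e^{x}
  -u_y = 0
So the left-hand side equals
  - 2 A e^{x}
This must equal f(x, y) = 12 e^{x} identically.
Matching coefficients of the independent functions:
  [e^{x}]:  - 2 A = 12
Solving: A = -6.
Check against the point condition:
  u(0, 0) = -6  ⟹  A = -6  ✓
Hence u(x, y) = - 6 e^{x}.

Answer: u(x, y) = - 6 e^{x}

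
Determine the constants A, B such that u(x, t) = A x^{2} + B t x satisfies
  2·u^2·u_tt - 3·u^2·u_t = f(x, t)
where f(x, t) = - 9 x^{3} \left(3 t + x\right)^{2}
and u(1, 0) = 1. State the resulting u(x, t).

Substitute the ansatz u = A x^{2} + B t x into the left-hand side.
Derivatives of the ansatz:
  u_tt = 0
  u_t = B x
Term by term:
  2·u^2·u_tt = 0
  -3·u^2·u_t = - 3 A^{2} B x^{5} - 6 A B^{2} t x^{4} - 3 B^{3} t^{2} x^{3}
So the left-hand side equals
  - 3 A^{2} B x^{5} - 6 A B^{2} t x^{4} - 3 B^{3} t^{2} x^{3}
This must equal f(x, t) identically; expanded, f = - 81 t^{2} x^{3} - 54 t x^{4} - 9 x^{5}.
Matching coefficients of the independent functions:
  [x^{5}]:  - 3 A^{2} B = -9
  [t x^{4}]:  - 6 A B^{2} = -54
  [t^{2} x^{3}]:  - 3 B^{3} = -81
Solving: A = 1, B = 3.
Check against the point condition:
  u(1, 0) = 1  ⟹  A = 1  ✓
Hence u(x, t) = 3 t x + x^{2}.

Answer: u(x, t) = 3 t x + x^{2}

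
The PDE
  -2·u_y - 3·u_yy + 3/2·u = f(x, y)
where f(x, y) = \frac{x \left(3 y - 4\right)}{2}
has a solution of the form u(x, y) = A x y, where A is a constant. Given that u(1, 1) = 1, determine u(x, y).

Substitute the ansatz u = A x y into the left-hand side.
Derivatives of the ansatz:
  u_y = A x
  u_yy = 0
Term by term:
  -2·u_y = - 2 A x
  -3·u_yy = 0
  3/2·u = \frac{3 A x y}{2}
So the left-hand side equals
  \frac{3 A x y}{2} - 2 A x
This must equal f(x, y) = \frac{x \left(3 y - 4\right)}{2} identically.
Matching coefficients of the independent functions:
  [x]:  - 2 A = -2
  [x y]:  \frac{3 A}{2} = \frac{3}{2}
Solving: A = 1.
Check against the point condition:
  u(1, 1) = 1  ⟹  A = 1  ✓
Hence u(x, y) = x y.

Answer: u(x, y) = x y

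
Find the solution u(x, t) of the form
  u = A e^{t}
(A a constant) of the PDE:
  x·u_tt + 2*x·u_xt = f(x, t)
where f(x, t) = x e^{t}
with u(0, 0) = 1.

Substitute the ansatz u = A e^{t} into the left-hand side.
Derivatives of the ansatz:
  u_tt = A e^{t}
  u_xt = 0
Term by term:
  x·u_tt = A x e^{t}
  2*x·u_xt = 0
So the left-hand side equals
  A x e^{t}
This must equal f(x, t) = x e^{t} identically.
Matching coefficients of the independent functions:
  [x e^{t}]:  A = 1
Solving: A = 1.
Check against the point condition:
  u(0, 0) = 1  ⟹  A = 1  ✓
Hence u(x, t) = e^{t}.

Answer: u(x, t) = e^{t}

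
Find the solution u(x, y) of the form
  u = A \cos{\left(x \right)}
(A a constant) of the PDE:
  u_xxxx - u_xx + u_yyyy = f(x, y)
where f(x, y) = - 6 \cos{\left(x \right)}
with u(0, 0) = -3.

Answer: u(x, y) = - 3 \cos{\left(x \right)}

Derivation:
Substitute the ansatz u = A \cos{\left(x \right)} into the left-hand side.
Derivatives of the ansatz:
  u_xxxx = A \cos{\left(x \right)}
  u_xx = - A \cos{\left(x \right)}
  u_yyyy = 0
Term by term:
  u_xxxx = A \cos{\left(x \right)}
  -u_xx = A \cos{\left(x \right)}
  u_yyyy = 0
So the left-hand side equals
  2 A \cos{\left(x \right)}
This must equal f(x, y) = - 6 \cos{\left(x \right)} identically.
Matching coefficients of the independent functions:
  [\cos{\left(x \right)}]:  2 A = -6
Solving: A = -3.
Check against the point condition:
  u(0, 0) = -3  ⟹  A = -3  ✓
Hence u(x, y) = - 3 \cos{\left(x \right)}.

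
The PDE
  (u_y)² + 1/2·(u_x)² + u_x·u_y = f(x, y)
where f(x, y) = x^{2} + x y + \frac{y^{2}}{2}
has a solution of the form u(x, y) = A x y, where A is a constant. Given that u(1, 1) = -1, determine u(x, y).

Substitute the ansatz u = A x y into the left-hand side.
Derivatives of the ansatz:
  u_y = A x
  u_x = A y
Term by term:
  (u_y)² = A^{2} x^{2}
  1/2·(u_x)² = \frac{A^{2} y^{2}}{2}
  u_x·u_y = A^{2} x y
So the left-hand side equals
  A^{2} x^{2} + A^{2} x y + \frac{A^{2} y^{2}}{2}
This must equal f(x, y) = x^{2} + x y + \frac{y^{2}}{2} identically.
Matching coefficients of the independent functions:
  [x^{2}, x y]:  A^{2} = 1
  [y^{2}]:  \frac{A^{2}}{2} = \frac{1}{2}
These equations allow (A) = (-1) or (1).
Impose the point condition(s):
  u(1, 1) = -1  ⟹  A = -1
Only A = -1 satisfies everything.
Hence u(x, y) = - x y.

Answer: u(x, y) = - x y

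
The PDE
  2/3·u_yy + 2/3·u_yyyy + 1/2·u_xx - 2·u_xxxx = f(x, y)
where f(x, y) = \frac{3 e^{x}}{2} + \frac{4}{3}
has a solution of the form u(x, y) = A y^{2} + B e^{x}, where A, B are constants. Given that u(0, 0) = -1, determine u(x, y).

Substitute the ansatz u = A y^{2} + B e^{x} into the left-hand side.
Derivatives of the ansatz:
  u_yy = 2 A
  u_yyyy = 0
  u_xx = B e^{x}
  u_xxxx = B e^{x}
Term by term:
  2/3·u_yy = \frac{4 A}{3}
  2/3·u_yyyy = 0
  1/2·u_xx = \frac{B e^{x}}{2}
  -2·u_xxxx = - 2 B e^{x}
So the left-hand side equals
  \frac{4 A}{3} - \frac{3 B e^{x}}{2}
This must equal f(x, y) = \frac{3 e^{x}}{2} + \frac{4}{3} identically.
Matching coefficients of the independent functions:
  [constant term]:  \frac{4 A}{3} = \frac{4}{3}
  [e^{x}]:  - \frac{3 B}{2} = \frac{3}{2}
Solving: A = 1, B = -1.
Check against the point condition:
  u(0, 0) = -1  ⟹  B = -1  ✓
Hence u(x, y) = y^{2} - e^{x}.

Answer: u(x, y) = y^{2} - e^{x}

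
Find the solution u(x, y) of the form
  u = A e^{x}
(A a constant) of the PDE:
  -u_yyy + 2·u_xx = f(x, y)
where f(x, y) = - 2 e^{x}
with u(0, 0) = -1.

Substitute the ansatz u = A e^{x} into the left-hand side.
Derivatives of the ansatz:
  u_yyy = 0
  u_xx = A e^{x}
Term by term:
  -u_yyy = 0
  2·u_xx = 2 A e^{x}
So the left-hand side equals
  2 A e^{x}
This must equal f(x, y) = - 2 e^{x} identically.
Matching coefficients of the independent functions:
  [e^{x}]:  2 A = -2
Solving: A = -1.
Check against the point condition:
  u(0, 0) = -1  ⟹  A = -1  ✓
Hence u(x, y) = - e^{x}.

Answer: u(x, y) = - e^{x}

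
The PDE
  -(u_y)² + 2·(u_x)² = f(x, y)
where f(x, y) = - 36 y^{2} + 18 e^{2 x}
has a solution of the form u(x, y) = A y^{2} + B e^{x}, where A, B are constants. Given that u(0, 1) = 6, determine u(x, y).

Substitute the ansatz u = A y^{2} + B e^{x} into the left-hand side.
Derivatives of the ansatz:
  u_y = 2 A y
  u_x = B e^{x}
Term by term:
  -(u_y)² = - 4 A^{2} y^{2}
  2·(u_x)² = 2 B^{2} e^{2 x}
So the left-hand side equals
  - 4 A^{2} y^{2} + 2 B^{2} e^{2 x}
This must equal f(x, y) = - 36 y^{2} + 18 e^{2 x} identically.
Matching coefficients of the independent functions:
  [y^{2}]:  - 4 A^{2} = -36
  [e^{2 x}]:  2 B^{2} = 18
These equations allow (A, B) = (-3, -3) or (-3, 3) or (3, -3) or (3, 3).
Impose the point condition(s):
  u(0, 1) = 6  ⟹  A + B = 6
Only A = 3, B = 3 satisfies everything.
Hence u(x, y) = 3 y^{2} + 3 e^{x}.

Answer: u(x, y) = 3 y^{2} + 3 e^{x}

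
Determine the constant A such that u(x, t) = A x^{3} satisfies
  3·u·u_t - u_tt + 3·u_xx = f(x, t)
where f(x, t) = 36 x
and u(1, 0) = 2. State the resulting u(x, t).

Substitute the ansatz u = A x^{3} into the left-hand side.
Derivatives of the ansatz:
  u_t = 0
  u_tt = 0
  u_xx = 6 A x
Term by term:
  3·u·u_t = 0
  -u_tt = 0
  3·u_xx = 18 A x
So the left-hand side equals
  18 A x
This must equal f(x, t) = 36 x identically.
Matching coefficients of the independent functions:
  [x]:  18 A = 36
Solving: A = 2.
Check against the point condition:
  u(1, 0) = 2  ⟹  A = 2  ✓
Hence u(x, t) = 2 x^{3}.

Answer: u(x, t) = 2 x^{3}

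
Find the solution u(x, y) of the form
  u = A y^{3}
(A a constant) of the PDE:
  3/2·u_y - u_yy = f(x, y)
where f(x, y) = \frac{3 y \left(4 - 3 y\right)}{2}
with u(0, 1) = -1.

Substitute the ansatz u = A y^{3} into the left-hand side.
Derivatives of the ansatz:
  u_y = 3 A y^{2}
  u_yy = 6 A y
Term by term:
  3/2·u_y = \frac{9 A y^{2}}{2}
  -u_yy = - 6 A y
So the left-hand side equals
  \frac{9 A y^{2}}{2} - 6 A y
This must equal f(x, y) = \frac{3 y \left(4 - 3 y\right)}{2} identically.
Matching coefficients of the independent functions:
  [y]:  - 6 A = 6
  [y^{2}]:  \frac{9 A}{2} = - \frac{9}{2}
Solving: A = -1.
Check against the point condition:
  u(0, 1) = -1  ⟹  A = -1  ✓
Hence u(x, y) = - y^{3}.

Answer: u(x, y) = - y^{3}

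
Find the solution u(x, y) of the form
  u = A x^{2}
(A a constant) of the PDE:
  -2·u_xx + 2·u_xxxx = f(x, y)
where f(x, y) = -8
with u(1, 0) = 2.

Substitute the ansatz u = A x^{2} into the left-hand side.
Derivatives of the ansatz:
  u_xx = 2 A
  u_xxxx = 0
Term by term:
  -2·u_xx = - 4 A
  2·u_xxxx = 0
So the left-hand side equals
  - 4 A
This must equal f(x, y) = -8 identically.
Matching coefficients of the independent functions:
  [constant term]:  - 4 A = -8
Solving: A = 2.
Check against the point condition:
  u(1, 0) = 2  ⟹  A = 2  ✓
Hence u(x, y) = 2 x^{2}.

Answer: u(x, y) = 2 x^{2}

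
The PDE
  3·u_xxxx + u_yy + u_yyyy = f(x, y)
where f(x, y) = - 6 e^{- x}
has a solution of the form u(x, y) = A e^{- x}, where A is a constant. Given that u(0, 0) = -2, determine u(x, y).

Substitute the ansatz u = A e^{- x} into the left-hand side.
Derivatives of the ansatz:
  u_xxxx = A e^{- x}
  u_yy = 0
  u_yyyy = 0
Term by term:
  3·u_xxxx = 3 A e^{- x}
  u_yy = 0
  u_yyyy = 0
So the left-hand side equals
  3 A e^{- x}
This must equal f(x, y) = - 6 e^{- x} identically.
Matching coefficients of the independent functions:
  [e^{- x}]:  3 A = -6
Solving: A = -2.
Check against the point condition:
  u(0, 0) = -2  ⟹  A = -2  ✓
Hence u(x, y) = - 2 e^{- x}.

Answer: u(x, y) = - 2 e^{- x}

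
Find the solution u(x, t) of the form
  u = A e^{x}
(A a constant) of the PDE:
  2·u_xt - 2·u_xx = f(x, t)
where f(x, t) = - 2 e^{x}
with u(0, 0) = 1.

Substitute the ansatz u = A e^{x} into the left-hand side.
Derivatives of the ansatz:
  u_xt = 0
  u_xx = A e^{x}
Term by term:
  2·u_xt = 0
  -2·u_xx = - 2 A e^{x}
So the left-hand side equals
  - 2 A e^{x}
This must equal f(x, t) = - 2 e^{x} identically.
Matching coefficients of the independent functions:
  [e^{x}]:  - 2 A = -2
Solving: A = 1.
Check against the point condition:
  u(0, 0) = 1  ⟹  A = 1  ✓
Hence u(x, t) = e^{x}.

Answer: u(x, t) = e^{x}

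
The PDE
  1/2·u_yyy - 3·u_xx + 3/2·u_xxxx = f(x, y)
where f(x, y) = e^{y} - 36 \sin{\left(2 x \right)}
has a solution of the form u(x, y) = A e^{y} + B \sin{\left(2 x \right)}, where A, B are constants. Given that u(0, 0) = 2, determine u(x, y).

Substitute the ansatz u = A e^{y} + B \sin{\left(2 x \right)} into the left-hand side.
Derivatives of the ansatz:
  u_yyy = A e^{y}
  u_xx = - 4 B \sin{\left(2 x \right)}
  u_xxxx = 16 B \sin{\left(2 x \right)}
Term by term:
  1/2·u_yyy = \frac{A e^{y}}{2}
  -3·u_xx = 12 B \sin{\left(2 x \right)}
  3/2·u_xxxx = 24 B \sin{\left(2 x \right)}
So the left-hand side equals
  \frac{A e^{y}}{2} + 36 B \sin{\left(2 x \right)}
This must equal f(x, y) = e^{y} - 36 \sin{\left(2 x \right)} identically.
Matching coefficients of the independent functions:
  [e^{y}]:  \frac{A}{2} = 1
  [\sin{\left(2 x \right)}]:  36 B = -36
Solving: A = 2, B = -1.
Check against the point condition:
  u(0, 0) = 2  ⟹  A = 2  ✓
Hence u(x, y) = 2 e^{y} - \sin{\left(2 x \right)}.

Answer: u(x, y) = 2 e^{y} - \sin{\left(2 x \right)}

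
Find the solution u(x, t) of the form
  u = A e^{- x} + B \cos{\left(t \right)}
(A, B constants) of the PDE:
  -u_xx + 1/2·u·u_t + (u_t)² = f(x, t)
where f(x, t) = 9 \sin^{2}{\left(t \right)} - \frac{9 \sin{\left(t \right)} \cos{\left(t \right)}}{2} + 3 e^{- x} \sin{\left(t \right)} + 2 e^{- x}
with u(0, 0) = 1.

Substitute the ansatz u = A e^{- x} + B \cos{\left(t \right)} into the left-hand side.
Derivatives of the ansatz:
  u_xx = A e^{- x}
  u_t = - B \sin{\left(t \right)}
Term by term:
  -u_xx = - A e^{- x}
  1/2·u·u_t = - \frac{A B e^{- x} \sin{\left(t \right)}}{2} - \frac{B^{2} \sin{\left(t \right)} \cos{\left(t \right)}}{2}
  (u_t)² = B^{2} \sin^{2}{\left(t \right)}
So the left-hand side equals
  - \frac{A B e^{- x} \sin{\left(t \right)}}{2} - A e^{- x} + B^{2} \sin^{2}{\left(t \right)} - \frac{B^{2} \sin{\left(t \right)} \cos{\left(t \right)}}{2}
This must equal f(x, t) = 9 \sin^{2}{\left(t \right)} - \frac{9 \sin{\left(t \right)} \cos{\left(t \right)}}{2} + 3 e^{- x} \sin{\left(t \right)} + 2 e^{- x} identically.
Matching coefficients of the independent functions:
  [e^{- x} \sin{\left(t \right)}]:  - \frac{A B}{2} = 3
  [\sin{\left(t \right)} \cos{\left(t \right)}]:  - \frac{B^{2}}{2} = - \frac{9}{2}
  [e^{- x}]:  - A = 2
  [\sin^{2}{\left(t \right)}]:  B^{2} = 9
Solving: A = -2, B = 3.
Check against the point condition:
  u(0, 0) = 1  ⟹  A + B = 1  ✓
Hence u(x, t) = 3 \cos{\left(t \right)} - 2 e^{- x}.

Answer: u(x, t) = 3 \cos{\left(t \right)} - 2 e^{- x}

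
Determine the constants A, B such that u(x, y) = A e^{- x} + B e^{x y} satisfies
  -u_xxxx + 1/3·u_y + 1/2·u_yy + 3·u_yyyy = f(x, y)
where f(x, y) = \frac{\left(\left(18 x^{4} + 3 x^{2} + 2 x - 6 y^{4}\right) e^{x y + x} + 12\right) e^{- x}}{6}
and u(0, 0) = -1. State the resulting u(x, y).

Answer: u(x, y) = e^{x y} - 2 e^{- x}

Derivation:
Substitute the ansatz u = A e^{- x} + B e^{x y} into the left-hand side.
Derivatives of the ansatz:
  u_xxxx = A e^{- x} + B y^{4} e^{x y}
  u_y = B x e^{x y}
  u_yy = B x^{2} e^{x y}
  u_yyyy = B x^{4} e^{x y}
Term by term:
  -u_xxxx = - A e^{- x} - B y^{4} e^{x y}
  1/3·u_y = \frac{B x e^{x y}}{3}
  1/2·u_yy = \frac{B x^{2} e^{x y}}{2}
  3·u_yyyy = 3 B x^{4} e^{x y}
So the left-hand side equals
  - A e^{- x} + 3 B x^{4} e^{x y} + \frac{B x^{2} e^{x y}}{2} + \frac{B x e^{x y}}{3} - B y^{4} e^{x y}
This must equal f(x, y) identically; expanded, f = 3 x^{4} e^{x y} + \frac{x^{2} e^{x y}}{2} + \frac{x e^{x y}}{3} - y^{4} e^{x y} + 2 e^{- x}.
Matching coefficients of the independent functions:
  [x e^{x y}]:  \frac{B}{3} = \frac{1}{3}
  [x^{2} e^{x y}]:  \frac{B}{2} = \frac{1}{2}
  [x^{4} e^{x y}]:  3 B = 3
  [y^{4} e^{x y}]:  - B = -1
  [e^{- x}]:  - A = 2
Solving: A = -2, B = 1.
Check against the point condition:
  u(0, 0) = -1  ⟹  A + B = -1  ✓
Hence u(x, y) = e^{x y} - 2 e^{- x}.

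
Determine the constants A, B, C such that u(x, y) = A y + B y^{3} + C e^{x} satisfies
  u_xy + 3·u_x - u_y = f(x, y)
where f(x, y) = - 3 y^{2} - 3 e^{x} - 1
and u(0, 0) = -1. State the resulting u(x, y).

Substitute the ansatz u = A y + B y^{3} + C e^{x} into the left-hand side.
Derivatives of the ansatz:
  u_xy = 0
  u_x = C e^{x}
  u_y = A + 3 B y^{2}
Term by term:
  u_xy = 0
  3·u_x = 3 C e^{x}
  -u_y = - A - 3 B y^{2}
So the left-hand side equals
  - A - 3 B y^{2} + 3 C e^{x}
This must equal f(x, y) = - 3 y^{2} - 3 e^{x} - 1 identically.
Matching coefficients of the independent functions:
  [constant term]:  - A = -1
  [y^{2}]:  - 3 B = -3
  [e^{x}]:  3 C = -3
Solving: A = 1, B = 1, C = -1.
Check against the point condition:
  u(0, 0) = -1  ⟹  C = -1  ✓
Hence u(x, y) = y^{3} + y - e^{x}.

Answer: u(x, y) = y^{3} + y - e^{x}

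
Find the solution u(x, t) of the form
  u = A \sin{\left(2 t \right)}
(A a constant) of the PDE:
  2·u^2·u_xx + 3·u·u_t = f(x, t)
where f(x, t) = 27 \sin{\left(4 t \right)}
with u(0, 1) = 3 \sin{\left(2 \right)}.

Substitute the ansatz u = A \sin{\left(2 t \right)} into the left-hand side.
Derivatives of the ansatz:
  u_xx = 0
  u_t = 2 A \cos{\left(2 t \right)}
Term by term:
  2·u^2·u_xx = 0
  3·u·u_t = 6 A^{2} \sin{\left(2 t \right)} \cos{\left(2 t \right)}
So the left-hand side equals
  6 A^{2} \sin{\left(2 t \right)} \cos{\left(2 t \right)}
This must equal f(x, t) identically; expanded, f = 54 \sin{\left(2 t \right)} \cos{\left(2 t \right)}.
Matching coefficients of the independent functions:
  [\sin{\left(2 t \right)} \cos{\left(2 t \right)}]:  6 A^{2} = 54
These equations allow (A) = (-3) or (3).
Impose the point condition(s):
  u(0, 1) = 3 \sin{\left(2 \right)}  ⟹  A \sin{\left(2 \right)} = 3 \sin{\left(2 \right)}
Only A = 3 satisfies everything.
Hence u(x, t) = 3 \sin{\left(2 t \right)}.

Answer: u(x, t) = 3 \sin{\left(2 t \right)}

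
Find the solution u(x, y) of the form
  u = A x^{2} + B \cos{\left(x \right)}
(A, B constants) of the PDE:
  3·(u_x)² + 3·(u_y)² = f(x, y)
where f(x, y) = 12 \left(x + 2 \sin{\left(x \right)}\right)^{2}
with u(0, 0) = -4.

Substitute the ansatz u = A x^{2} + B \cos{\left(x \right)} into the left-hand side.
Derivatives of the ansatz:
  u_x = 2 A x - B \sin{\left(x \right)}
  u_y = 0
Term by term:
  3·(u_x)² = 12 A^{2} x^{2} - 12 A B x \sin{\left(x \right)} + 3 B^{2} \sin^{2}{\left(x \right)}
  3·(u_y)² = 0
So the left-hand side equals
  12 A^{2} x^{2} - 12 A B x \sin{\left(x \right)} + 3 B^{2} \sin^{2}{\left(x \right)}
This must equal f(x, y) identically; expanded, f = 12 x^{2} + 48 x \sin{\left(x \right)} + 48 \sin^{2}{\left(x \right)}.
Matching coefficients of the independent functions:
  [x^{2}]:  12 A^{2} = 12
  [x \sin{\left(x \right)}]:  - 12 A B = 48
  [\sin^{2}{\left(x \right)}]:  3 B^{2} = 48
These equations allow (A, B) = (-1, 4) or (1, -4).
Impose the point condition(s):
  u(0, 0) = -4  ⟹  B = -4
Only A = 1, B = -4 satisfies everything.
Hence u(x, y) = x^{2} - 4 \cos{\left(x \right)}.

Answer: u(x, y) = x^{2} - 4 \cos{\left(x \right)}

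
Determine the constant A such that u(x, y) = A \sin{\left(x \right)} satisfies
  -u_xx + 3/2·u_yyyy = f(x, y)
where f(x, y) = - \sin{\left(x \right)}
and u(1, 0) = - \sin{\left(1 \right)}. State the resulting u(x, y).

Substitute the ansatz u = A \sin{\left(x \right)} into the left-hand side.
Derivatives of the ansatz:
  u_xx = - A \sin{\left(x \right)}
  u_yyyy = 0
Term by term:
  -u_xx = A \sin{\left(x \right)}
  3/2·u_yyyy = 0
So the left-hand side equals
  A \sin{\left(x \right)}
This must equal f(x, y) = - \sin{\left(x \right)} identically.
Matching coefficients of the independent functions:
  [\sin{\left(x \right)}]:  A = -1
Solving: A = -1.
Check against the point condition:
  u(1, 0) = - \sin{\left(1 \right)}  ⟹  A \sin{\left(1 \right)} = - \sin{\left(1 \right)}  ✓
Hence u(x, y) = - \sin{\left(x \right)}.

Answer: u(x, y) = - \sin{\left(x \right)}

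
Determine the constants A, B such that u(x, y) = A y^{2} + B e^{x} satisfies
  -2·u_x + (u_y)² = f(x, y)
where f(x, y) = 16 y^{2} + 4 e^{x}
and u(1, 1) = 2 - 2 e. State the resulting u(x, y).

Substitute the ansatz u = A y^{2} + B e^{x} into the left-hand side.
Derivatives of the ansatz:
  u_x = B e^{x}
  u_y = 2 A y
Term by term:
  -2·u_x = - 2 B e^{x}
  (u_y)² = 4 A^{2} y^{2}
So the left-hand side equals
  4 A^{2} y^{2} - 2 B e^{x}
This must equal f(x, y) = 16 y^{2} + 4 e^{x} identically.
Matching coefficients of the independent functions:
  [y^{2}]:  4 A^{2} = 16
  [e^{x}]:  - 2 B = 4
These equations allow (A, B) = (-2, -2) or (2, -2).
Impose the point condition(s):
  u(1, 1) = 2 - 2 e  ⟹  A + e B = 2 - 2 e
Only A = 2, B = -2 satisfies everything.
Hence u(x, y) = 2 y^{2} - 2 e^{x}.

Answer: u(x, y) = 2 y^{2} - 2 e^{x}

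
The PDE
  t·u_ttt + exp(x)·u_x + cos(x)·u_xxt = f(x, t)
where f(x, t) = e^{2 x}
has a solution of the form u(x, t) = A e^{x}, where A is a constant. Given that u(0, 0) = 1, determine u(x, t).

Substitute the ansatz u = A e^{x} into the left-hand side.
Derivatives of the ansatz:
  u_ttt = 0
  u_x = A e^{x}
  u_xxt = 0
Term by term:
  t·u_ttt = 0
  exp(x)·u_x = A e^{2 x}
  cos(x)·u_xxt = 0
So the left-hand side equals
  A e^{2 x}
This must equal f(x, t) = e^{2 x} identically.
Matching coefficients of the independent functions:
  [e^{2 x}]:  A = 1
Solving: A = 1.
Check against the point condition:
  u(0, 0) = 1  ⟹  A = 1  ✓
Hence u(x, t) = e^{x}.

Answer: u(x, t) = e^{x}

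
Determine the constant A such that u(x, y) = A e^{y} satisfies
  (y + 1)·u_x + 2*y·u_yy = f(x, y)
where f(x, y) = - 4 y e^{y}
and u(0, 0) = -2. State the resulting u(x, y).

Substitute the ansatz u = A e^{y} into the left-hand side.
Derivatives of the ansatz:
  u_x = 0
  u_yy = A e^{y}
Term by term:
  (y + 1)·u_x = 0
  2*y·u_yy = 2 A y e^{y}
So the left-hand side equals
  2 A y e^{y}
This must equal f(x, y) = - 4 y e^{y} identically.
Matching coefficients of the independent functions:
  [y e^{y}]:  2 A = -4
Solving: A = -2.
Check against the point condition:
  u(0, 0) = -2  ⟹  A = -2  ✓
Hence u(x, y) = - 2 e^{y}.

Answer: u(x, y) = - 2 e^{y}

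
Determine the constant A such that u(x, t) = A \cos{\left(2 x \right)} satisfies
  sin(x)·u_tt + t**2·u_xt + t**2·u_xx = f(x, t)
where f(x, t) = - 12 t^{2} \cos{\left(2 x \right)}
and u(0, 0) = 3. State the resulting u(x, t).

Substitute the ansatz u = A \cos{\left(2 x \right)} into the left-hand side.
Derivatives of the ansatz:
  u_tt = 0
  u_xt = 0
  u_xx = - 4 A \cos{\left(2 x \right)}
Term by term:
  sin(x)·u_tt = 0
  t**2·u_xt = 0
  t**2·u_xx = - 4 A t^{2} \cos{\left(2 x \right)}
So the left-hand side equals
  - 4 A t^{2} \cos{\left(2 x \right)}
This must equal f(x, t) = - 12 t^{2} \cos{\left(2 x \right)} identically.
Matching coefficients of the independent functions:
  [t^{2} \cos{\left(2 x \right)}]:  - 4 A = -12
Solving: A = 3.
Check against the point condition:
  u(0, 0) = 3  ⟹  A = 3  ✓
Hence u(x, t) = 3 \cos{\left(2 x \right)}.

Answer: u(x, t) = 3 \cos{\left(2 x \right)}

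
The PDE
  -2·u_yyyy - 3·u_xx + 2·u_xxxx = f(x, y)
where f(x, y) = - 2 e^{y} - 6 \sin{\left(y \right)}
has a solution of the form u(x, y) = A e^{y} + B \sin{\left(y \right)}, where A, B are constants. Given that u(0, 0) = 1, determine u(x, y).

Substitute the ansatz u = A e^{y} + B \sin{\left(y \right)} into the left-hand side.
Derivatives of the ansatz:
  u_yyyy = A e^{y} + B \sin{\left(y \right)}
  u_xx = 0
  u_xxxx = 0
Term by term:
  -2·u_yyyy = - 2 A e^{y} - 2 B \sin{\left(y \right)}
  -3·u_xx = 0
  2·u_xxxx = 0
So the left-hand side equals
  - 2 A e^{y} - 2 B \sin{\left(y \right)}
This must equal f(x, y) = - 2 e^{y} - 6 \sin{\left(y \right)} identically.
Matching coefficients of the independent functions:
  [e^{y}]:  - 2 A = -2
  [\sin{\left(y \right)}]:  - 2 B = -6
Solving: A = 1, B = 3.
Check against the point condition:
  u(0, 0) = 1  ⟹  A = 1  ✓
Hence u(x, y) = e^{y} + 3 \sin{\left(y \right)}.

Answer: u(x, y) = e^{y} + 3 \sin{\left(y \right)}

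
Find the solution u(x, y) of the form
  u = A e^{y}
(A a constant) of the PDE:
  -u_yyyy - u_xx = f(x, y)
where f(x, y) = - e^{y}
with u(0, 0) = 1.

Substitute the ansatz u = A e^{y} into the left-hand side.
Derivatives of the ansatz:
  u_yyyy = A e^{y}
  u_xx = 0
Term by term:
  -u_yyyy = - A e^{y}
  -u_xx = 0
So the left-hand side equals
  - A e^{y}
This must equal f(x, y) = - e^{y} identically.
Matching coefficients of the independent functions:
  [e^{y}]:  - A = -1
Solving: A = 1.
Check against the point condition:
  u(0, 0) = 1  ⟹  A = 1  ✓
Hence u(x, y) = e^{y}.

Answer: u(x, y) = e^{y}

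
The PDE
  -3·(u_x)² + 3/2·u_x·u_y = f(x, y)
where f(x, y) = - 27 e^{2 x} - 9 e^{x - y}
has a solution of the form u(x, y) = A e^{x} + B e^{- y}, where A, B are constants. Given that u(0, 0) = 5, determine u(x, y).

Substitute the ansatz u = A e^{x} + B e^{- y} into the left-hand side.
Derivatives of the ansatz:
  u_x = A e^{x}
  u_y = - B e^{- y}
Term by term:
  -3·(u_x)² = - 3 A^{2} e^{2 x}
  3/2·u_x·u_y = - \frac{3 A B e^{x} e^{- y}}{2}
So the left-hand side equals
  - 3 A^{2} e^{2 x} - \frac{3 A B e^{x} e^{- y}}{2}
This must equal f(x, y) identically; expanded, f = - 27 e^{2 x} - 9 e^{x} e^{- y}.
Matching coefficients of the independent functions:
  [e^{x} e^{- y}]:  - \frac{3 A B}{2} = -9
  [e^{2 x}]:  - 3 A^{2} = -27
These equations allow (A, B) = (-3, -2) or (3, 2).
Impose the point condition(s):
  u(0, 0) = 5  ⟹  A + B = 5
Only A = 3, B = 2 satisfies everything.
Hence u(x, y) = 3 e^{x} + 2 e^{- y}.

Answer: u(x, y) = 3 e^{x} + 2 e^{- y}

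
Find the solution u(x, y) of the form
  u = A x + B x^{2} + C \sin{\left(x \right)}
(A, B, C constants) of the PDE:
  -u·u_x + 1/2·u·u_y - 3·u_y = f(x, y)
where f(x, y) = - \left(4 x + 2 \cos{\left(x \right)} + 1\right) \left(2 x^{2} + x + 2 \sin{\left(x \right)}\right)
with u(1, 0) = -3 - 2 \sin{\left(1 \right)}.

Substitute the ansatz u = A x + B x^{2} + C \sin{\left(x \right)} into the left-hand side.
Derivatives of the ansatz:
  u_x = A + 2 B x + C \cos{\left(x \right)}
  u_y = 0
Term by term:
  -u·u_x = - A^{2} x - 3 A B x^{2} - A C x \cos{\left(x \right)} - A C \sin{\left(x \right)} - 2 B^{2} x^{3} - B C x^{2} \cos{\left(x \right)} - 2 B C x \sin{\left(x \right)} - C^{2} \sin{\left(x \right)} \cos{\left(x \right)}
  1/2·u·u_y = 0
  -3·u_y = 0
So the left-hand side equals
  - A^{2} x - 3 A B x^{2} - A C x \cos{\left(x \right)} - A C \sin{\left(x \right)} - 2 B^{2} x^{3} - B C x^{2} \cos{\left(x \right)} - 2 B C x \sin{\left(x \right)} - C^{2} \sin{\left(x \right)} \cos{\left(x \right)}
This must equal f(x, y) identically; expanded, f = - 8 x^{3} - 4 x^{2} \cos{\left(x \right)} - 6 x^{2} - 8 x \sin{\left(x \right)} - 2 x \cos{\left(x \right)} - x - 4 \sin{\left(x \right)} \cos{\left(x \right)} - 2 \sin{\left(x \right)}.
Matching coefficients of the independent functions:
  [x]:  - A^{2} = -1
  [x^{2}]:  - 3 A B = -6
  [x^{3}]:  - 2 B^{2} = -8
  [x \sin{\left(x \right)}]:  - 2 B C = -8
  [x \cos{\left(x \right)}, \sin{\left(x \right)}]:  - A C = -2
  [x^{2} \cos{\left(x \right)}]:  - B C = -4
  [\sin{\left(x \right)} \cos{\left(x \right)}]:  - C^{2} = -4
These equations allow (A, B, C) = (-1, -2, -2) or (1, 2, 2).
Impose the point condition(s):
  u(1, 0) = -3 - 2 \sin{\left(1 \right)}  ⟹  A + B + C \sin{\left(1 \right)} = -3 - 2 \sin{\left(1 \right)}
Only A = -1, B = -2, C = -2 satisfies everything.
Hence u(x, y) = - 2 x^{2} - x - 2 \sin{\left(x \right)}.

Answer: u(x, y) = - 2 x^{2} - x - 2 \sin{\left(x \right)}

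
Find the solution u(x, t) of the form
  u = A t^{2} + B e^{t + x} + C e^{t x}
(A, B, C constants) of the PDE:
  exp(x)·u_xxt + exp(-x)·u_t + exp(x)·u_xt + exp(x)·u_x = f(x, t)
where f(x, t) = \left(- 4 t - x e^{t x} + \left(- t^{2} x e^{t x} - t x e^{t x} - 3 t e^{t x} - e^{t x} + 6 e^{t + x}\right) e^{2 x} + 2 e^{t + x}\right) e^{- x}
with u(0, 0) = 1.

Substitute the ansatz u = A t^{2} + B e^{t + x} + C e^{t x} into the left-hand side.
Derivatives of the ansatz:
  u_xxt = B e^{t} e^{x} + C t^{2} x e^{t x} + 2 C t e^{t x}
  u_t = 2 A t + B e^{t} e^{x} + C x e^{t x}
  u_xt = B e^{t} e^{x} + C t x e^{t x} + C e^{t x}
  u_x = B e^{t} e^{x} + C t e^{t x}
Term by term:
  exp(x)·u_xxt = B e^{t} e^{2 x} + C t^{2} x e^{x} e^{t x} + 2 C t e^{x} e^{t x}
  exp(-x)·u_t = 2 A t e^{- x} + B e^{t} + C x e^{- x} e^{t x}
  exp(x)·u_xt = B e^{t} e^{2 x} + C t x e^{x} e^{t x} + C e^{x} e^{t x}
  exp(x)·u_x = B e^{t} e^{2 x} + C t e^{x} e^{t x}
So the left-hand side equals
  2 A t e^{- x} + 3 B e^{t} e^{2 x} + B e^{t} + C t^{2} x e^{x} e^{t x} + C t x e^{x} e^{t x} + 3 C t e^{x} e^{t x} + C x e^{- x} e^{t x} + C e^{x} e^{t x}
This must equal f(x, t) identically; expanded, f = - t^{2} x e^{x} e^{t x} - t x e^{x} e^{t x} - 3 t e^{x} e^{t x} - 4 t e^{- x} - x e^{- x} e^{t x} + 6 e^{t} e^{2 x} + 2 e^{t} - e^{x} e^{t x}.
Matching coefficients of the independent functions:
  [t e^{- x}]:  2 A = -4
  [e^{t} e^{2 x}]:  3 B = 6
  [e^{x} e^{t x}, x e^{- x} e^{t x}, t x e^{x} e^{t x}, t^{2} x e^{x} e^{t x}]:  C = -1
  [t e^{x} e^{t x}]:  3 C = -3
  [e^{t}]:  B = 2
Solving: A = -2, B = 2, C = -1.
Check against the point condition:
  u(0, 0) = 1  ⟹  B + C = 1  ✓
Hence u(x, t) = - 2 t^{2} - e^{t x} + 2 e^{t + x}.

Answer: u(x, t) = - 2 t^{2} - e^{t x} + 2 e^{t + x}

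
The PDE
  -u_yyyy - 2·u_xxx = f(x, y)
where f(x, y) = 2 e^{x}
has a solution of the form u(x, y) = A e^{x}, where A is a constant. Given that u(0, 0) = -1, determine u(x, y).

Answer: u(x, y) = - e^{x}

Derivation:
Substitute the ansatz u = A e^{x} into the left-hand side.
Derivatives of the ansatz:
  u_yyyy = 0
  u_xxx = A e^{x}
Term by term:
  -u_yyyy = 0
  -2·u_xxx = - 2 A e^{x}
So the left-hand side equals
  - 2 A e^{x}
This must equal f(x, y) = 2 e^{x} identically.
Matching coefficients of the independent functions:
  [e^{x}]:  - 2 A = 2
Solving: A = -1.
Check against the point condition:
  u(0, 0) = -1  ⟹  A = -1  ✓
Hence u(x, y) = - e^{x}.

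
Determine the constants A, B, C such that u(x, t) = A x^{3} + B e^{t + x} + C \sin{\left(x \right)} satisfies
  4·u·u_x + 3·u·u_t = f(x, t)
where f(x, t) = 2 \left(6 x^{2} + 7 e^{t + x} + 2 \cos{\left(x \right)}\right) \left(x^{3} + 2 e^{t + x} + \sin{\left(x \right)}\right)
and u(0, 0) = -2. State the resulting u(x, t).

Substitute the ansatz u = A x^{3} + B e^{t + x} + C \sin{\left(x \right)} into the left-hand side.
Derivatives of the ansatz:
  u_x = 3 A x^{2} + B e^{t} e^{x} + C \cos{\left(x \right)}
  u_t = B e^{t} e^{x}
Term by term:
  4·u·u_x = 12 A^{2} x^{5} + 4 A B x^{3} e^{t} e^{x} + 12 A B x^{2} e^{t} e^{x} + 4 A C x^{3} \cos{\left(x \right)} + 12 A C x^{2} \sin{\left(x \right)} + 4 B^{2} e^{2 t} e^{2 x} + 4 B C e^{t} e^{x} \sin{\left(x \right)} + 4 B C e^{t} e^{x} \cos{\left(x \right)} + 4 C^{2} \sin{\left(x \right)} \cos{\left(x \right)}
  3·u·u_t = 3 A B x^{3} e^{t} e^{x} + 3 B^{2} e^{2 t} e^{2 x} + 3 B C e^{t} e^{x} \sin{\left(x \right)}
So the left-hand side equals
  12 A^{2} x^{5} + 7 A B x^{3} e^{t} e^{x} + 12 A B x^{2} e^{t} e^{x} + 4 A C x^{3} \cos{\left(x \right)} + 12 A C x^{2} \sin{\left(x \right)} + 7 B^{2} e^{2 t} e^{2 x} + 7 B C e^{t} e^{x} \sin{\left(x \right)} + 4 B C e^{t} e^{x} \cos{\left(x \right)} + 4 C^{2} \sin{\left(x \right)} \cos{\left(x \right)}
This must equal f(x, t) identically; expanded, f = 12 x^{5} + 14 x^{3} e^{t} e^{x} + 4 x^{3} \cos{\left(x \right)} + 24 x^{2} e^{t} e^{x} + 12 x^{2} \sin{\left(x \right)} + 28 e^{2 t} e^{2 x} + 14 e^{t} e^{x} \sin{\left(x \right)} + 8 e^{t} e^{x} \cos{\left(x \right)} + 4 \sin{\left(x \right)} \cos{\left(x \right)}.
Matching coefficients of the independent functions:
  [x^{5}]:  12 A^{2} = 12
  [x^{2} \sin{\left(x \right)}]:  12 A C = 12
  [x^{3} \cos{\left(x \right)}]:  4 A C = 4
  [e^{2 t} e^{2 x}]:  7 B^{2} = 28
  [\sin{\left(x \right)} \cos{\left(x \right)}]:  4 C^{2} = 4
  [x^{2} e^{t} e^{x}]:  12 A B = 24
  [x^{3} e^{t} e^{x}]:  7 A B = 14
  [e^{t} e^{x} \sin{\left(x \right)}]:  7 B C = 14
  [e^{t} e^{x} \cos{\left(x \right)}]:  4 B C = 8
These equations allow (A, B, C) = (-1, -2, -1) or (1, 2, 1).
Impose the point condition(s):
  u(0, 0) = -2  ⟹  B = -2
Only A = -1, B = -2, C = -1 satisfies everything.
Hence u(x, t) = - x^{3} - 2 e^{t + x} - \sin{\left(x \right)}.

Answer: u(x, t) = - x^{3} - 2 e^{t + x} - \sin{\left(x \right)}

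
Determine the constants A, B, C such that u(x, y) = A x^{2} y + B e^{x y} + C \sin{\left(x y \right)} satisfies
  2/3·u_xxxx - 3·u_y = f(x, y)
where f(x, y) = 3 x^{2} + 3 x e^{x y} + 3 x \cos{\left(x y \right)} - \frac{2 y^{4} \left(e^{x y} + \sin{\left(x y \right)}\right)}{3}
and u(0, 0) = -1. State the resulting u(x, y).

Substitute the ansatz u = A x^{2} y + B e^{x y} + C \sin{\left(x y \right)} into the left-hand side.
Derivatives of the ansatz:
  u_xxxx = B y^{4} e^{x y} + C y^{4} \sin{\left(x y \right)}
  u_y = A x^{2} + B x e^{x y} + C x \cos{\left(x y \right)}
Term by term:
  2/3·u_xxxx = \frac{2 B y^{4} e^{x y}}{3} + \frac{2 C y^{4} \sin{\left(x y \right)}}{3}
  -3·u_y = - 3 A x^{2} - 3 B x e^{x y} - 3 C x \cos{\left(x y \right)}
So the left-hand side equals
  - 3 A x^{2} - 3 B x e^{x y} + \frac{2 B y^{4} e^{x y}}{3} - 3 C x \cos{\left(x y \right)} + \frac{2 C y^{4} \sin{\left(x y \right)}}{3}
This must equal f(x, y) identically; expanded, f = 3 x^{2} + 3 x e^{x y} + 3 x \cos{\left(x y \right)} - \frac{2 y^{4} e^{x y}}{3} - \frac{2 y^{4} \sin{\left(x y \right)}}{3}.
Matching coefficients of the independent functions:
  [x^{2}]:  - 3 A = 3
  [x e^{x y}]:  - 3 B = 3
  [x \cos{\left(x y \right)}]:  - 3 C = 3
  [y^{4} e^{x y}]:  \frac{2 B}{3} = - \frac{2}{3}
  [y^{4} \sin{\left(x y \right)}]:  \frac{2 C}{3} = - \frac{2}{3}
Solving: A = -1, B = -1, C = -1.
Check against the point condition:
  u(0, 0) = -1  ⟹  B = -1  ✓
Hence u(x, y) = - x^{2} y - e^{x y} - \sin{\left(x y \right)}.

Answer: u(x, y) = - x^{2} y - e^{x y} - \sin{\left(x y \right)}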